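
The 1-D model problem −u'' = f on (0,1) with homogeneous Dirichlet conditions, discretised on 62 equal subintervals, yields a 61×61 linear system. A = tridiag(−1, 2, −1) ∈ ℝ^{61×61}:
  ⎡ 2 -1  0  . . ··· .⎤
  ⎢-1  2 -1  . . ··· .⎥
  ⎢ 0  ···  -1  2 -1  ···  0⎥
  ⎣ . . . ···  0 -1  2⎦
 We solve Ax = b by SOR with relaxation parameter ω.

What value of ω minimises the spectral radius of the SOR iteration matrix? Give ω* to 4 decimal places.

[ρ_J] n=61: ρ(B_J) = cos(π/(n+1)) = cos(π/62) = 0.9987.
√(1 − cos²(π/62)) = sin(π/62) ≈ 0.05065.
Young: ω* = 2/(1+√(1−ρ_J²)) = 2/(1+0.05065) = 2/1.05065 = 1.9036.
ρ_SOR = ω* − 1 = 1.9036 − 1 = 0.9036.

ω* = 1.9036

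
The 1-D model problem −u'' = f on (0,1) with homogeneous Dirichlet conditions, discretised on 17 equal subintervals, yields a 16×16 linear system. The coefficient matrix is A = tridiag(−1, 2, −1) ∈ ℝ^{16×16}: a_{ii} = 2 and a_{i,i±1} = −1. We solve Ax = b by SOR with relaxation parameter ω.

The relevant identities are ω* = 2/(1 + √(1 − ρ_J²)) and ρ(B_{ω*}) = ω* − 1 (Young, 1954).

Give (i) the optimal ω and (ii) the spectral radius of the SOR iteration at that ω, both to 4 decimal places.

ω* = 1.6895, ρ_SOR = 0.6895

[ρ_J] n=16: ρ(B_J) = cos(π/(n+1)) = cos(π/17) = 0.9830.
1 − cos²(π/17) = sin²(π/17) ⇒ √(1−ρ_J²) = sin(π/17) = 0.18375.
ω* = 2/(1+0.18375) = 1.6895
Hence ρ(B_{ω*}) = 1.6895 − 1 = 0.6895.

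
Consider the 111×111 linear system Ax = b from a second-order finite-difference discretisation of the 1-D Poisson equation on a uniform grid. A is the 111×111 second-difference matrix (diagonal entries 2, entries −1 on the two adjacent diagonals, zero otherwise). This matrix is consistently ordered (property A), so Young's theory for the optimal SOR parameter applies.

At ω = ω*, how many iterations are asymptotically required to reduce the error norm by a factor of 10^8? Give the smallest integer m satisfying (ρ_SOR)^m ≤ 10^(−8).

m = 329

[ρ_J] n=111: ρ(B_J) = cos(π/(n+1)) = cos(π/112) = 0.9996066.
√(1−ρ_J²) simplifies to sin(π/112) = 0.0280463.
ω* = 2 / (1 + 0.0280463) = 2 / 1.0280463 ≈ 1.9454377.
Hence ρ(B_{ω*}) = 1.9454377 − 1 = 0.9454377.
8·ln10 = 18.4207; −ln(0.9454377) = 0.0561073; m = ⌈18.4207/0.0561073⌉ = ⌈328.312⌉ = 329.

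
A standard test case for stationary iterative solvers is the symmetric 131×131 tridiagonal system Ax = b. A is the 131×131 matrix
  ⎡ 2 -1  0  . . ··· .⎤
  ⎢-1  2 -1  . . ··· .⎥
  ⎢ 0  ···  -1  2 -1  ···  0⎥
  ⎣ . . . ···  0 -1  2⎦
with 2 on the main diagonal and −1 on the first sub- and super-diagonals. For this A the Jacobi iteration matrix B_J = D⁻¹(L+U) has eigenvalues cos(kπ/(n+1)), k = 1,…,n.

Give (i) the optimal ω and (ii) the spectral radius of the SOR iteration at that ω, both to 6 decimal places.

[ρ_J] n=131: ρ(B_J) = cos(π/(n+1)) = cos(π/132) = 0.999717.
1 − cos²(π/132) = sin²(π/132) ⇒ √(1−ρ_J²) = sin(π/132) = 0.0237977.
Young: ω* = 2/(1+√(1−ρ_J²)) = 2/(1+0.0237977) = 2/1.0237977 = 1.953511.
ρ_SOR = ω* − 1 ≈ 0.953511.

ω* = 1.953511, ρ_SOR = 0.953511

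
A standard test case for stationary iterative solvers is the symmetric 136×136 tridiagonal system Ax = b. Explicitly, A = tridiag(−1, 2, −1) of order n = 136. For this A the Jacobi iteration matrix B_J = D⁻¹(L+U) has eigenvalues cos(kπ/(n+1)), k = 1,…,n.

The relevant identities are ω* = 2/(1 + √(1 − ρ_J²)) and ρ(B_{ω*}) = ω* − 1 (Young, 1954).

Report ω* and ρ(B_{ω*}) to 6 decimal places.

½·tridiag(1,0,1) at n=136: λ_k = cos(kπ/137); max |λ| at k=1 ⇒ ρ_J = cos(π/137) ≈ 0.999737.
√(1 − cos²(π/137)) = sin(π/137) ≈ 0.0229293.
ω* = 2/(1+0.0229293) = 1.955169
Hence ρ(B_{ω*}) = 1.955169 − 1 = 0.955169.

ω* = 1.955169, ρ_SOR = 0.955169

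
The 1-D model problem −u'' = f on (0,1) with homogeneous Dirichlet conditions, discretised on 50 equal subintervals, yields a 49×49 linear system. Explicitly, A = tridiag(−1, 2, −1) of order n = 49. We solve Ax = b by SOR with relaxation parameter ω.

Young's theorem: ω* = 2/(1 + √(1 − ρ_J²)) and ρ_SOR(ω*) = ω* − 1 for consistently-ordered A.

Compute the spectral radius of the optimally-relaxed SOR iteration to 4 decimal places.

½·tridiag(1,0,1) at n=49: λ_k = cos(kπ/50); max |λ| at k=1 ⇒ ρ_J = cos(π/50) ≈ 0.9980.
√(1−ρ_J²) simplifies to sin(π/50) = 0.06279.
ω* = 2/(1+0.06279) = 1.8818
[ρ_SOR] ω* − 1 = 0.8818.

ρ_SOR = 0.8818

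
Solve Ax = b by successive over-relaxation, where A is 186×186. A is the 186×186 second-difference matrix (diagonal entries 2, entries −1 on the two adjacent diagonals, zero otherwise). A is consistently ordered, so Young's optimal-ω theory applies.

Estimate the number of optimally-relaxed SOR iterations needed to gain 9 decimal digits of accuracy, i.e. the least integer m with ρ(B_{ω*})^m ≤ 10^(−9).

m = 617

B_J for the 186×186 system has eigenvalues cos(kπ/187); ρ_J = cos(π/187) = 0.9998589.
root = sin(π/187) = 0.0167992  (since 1−cos² = sin²).
So ω* = 2/1.0167992 = 1.9669567 (Young).
Hence ρ(B_{ω*}) = 1.9669567 − 1 = 0.9669567.
ρ_SOR^m ≤ 10^(−9) ⇔ m ≥ 9·ln10/(−ln 0.9669567) = 20.7233/0.0336016 = 616.736; m = ⌈616.736⌉ = 617.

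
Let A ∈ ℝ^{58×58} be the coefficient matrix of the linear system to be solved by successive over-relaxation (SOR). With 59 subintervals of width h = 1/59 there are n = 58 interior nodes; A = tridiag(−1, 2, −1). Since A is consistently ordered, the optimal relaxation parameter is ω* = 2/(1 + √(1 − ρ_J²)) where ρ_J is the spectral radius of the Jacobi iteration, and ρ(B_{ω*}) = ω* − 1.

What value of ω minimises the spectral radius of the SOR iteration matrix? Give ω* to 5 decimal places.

ω* = 1.89893

B_J for the 58×58 system has eigenvalues cos(kπ/59); ρ_J = cos(π/59) = 0.99858.
root = sin(π/59) = 0.053222  (since 1−cos² = sin²).
Then 2/(1+√(1−ρ_J²)) = 2/(1+0.053222); ω* = 2/1.053222 = 1.89893.
and ρ(B_{ω*}) = 1.89893 − 1 = 0.89893.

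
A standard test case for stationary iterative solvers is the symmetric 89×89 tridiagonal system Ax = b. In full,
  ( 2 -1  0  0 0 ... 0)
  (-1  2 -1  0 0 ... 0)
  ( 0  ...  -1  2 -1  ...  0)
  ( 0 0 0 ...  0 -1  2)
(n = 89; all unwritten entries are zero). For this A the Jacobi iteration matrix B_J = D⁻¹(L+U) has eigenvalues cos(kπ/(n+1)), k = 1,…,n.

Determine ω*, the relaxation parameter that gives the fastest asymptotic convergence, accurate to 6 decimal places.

With n=89, ρ(Jacobi) = cos(π/90) = 0.999391.
√(1−ρ_J²) simplifies to sin(π/90) = 0.0348995.
ω* = 2 / (1 + 0.0348995) = 2 / 1.0348995 ≈ 1.932555.
ρ_SOR = ω* − 1 = 1.932555 − 1 = 0.932555.

ω* = 1.932555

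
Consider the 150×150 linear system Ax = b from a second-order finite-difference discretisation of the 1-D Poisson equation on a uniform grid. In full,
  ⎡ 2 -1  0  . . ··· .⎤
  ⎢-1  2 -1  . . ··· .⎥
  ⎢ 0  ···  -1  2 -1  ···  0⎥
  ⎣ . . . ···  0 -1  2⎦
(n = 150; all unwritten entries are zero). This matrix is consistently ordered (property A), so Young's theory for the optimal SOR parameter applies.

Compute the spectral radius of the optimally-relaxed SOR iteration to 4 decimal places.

n=150: λ(B_J) = 1 − λ(A)/2 = cos(kπ/151); k=1 gives ρ_J = 0.9998.
√(1−ρ_J²) simplifies to sin(π/151) = 0.02080.
So ω* = 2/1.02080 = 1.9592 (Young).
ρ(B_{ω*}) = ω*−1 = 0.9592

ρ_SOR = 0.9592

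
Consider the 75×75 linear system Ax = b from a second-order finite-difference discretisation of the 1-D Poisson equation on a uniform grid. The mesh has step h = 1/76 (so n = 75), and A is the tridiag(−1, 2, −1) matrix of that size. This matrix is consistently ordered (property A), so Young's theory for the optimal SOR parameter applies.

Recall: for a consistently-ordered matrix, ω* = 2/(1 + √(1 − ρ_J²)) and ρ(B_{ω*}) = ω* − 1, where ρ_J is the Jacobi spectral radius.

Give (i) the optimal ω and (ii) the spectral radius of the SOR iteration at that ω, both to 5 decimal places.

ω* = 1.92063, ρ_SOR = 0.92063

ρ_J = max_k |cos(kπ/76)| = cos(π/76) = 0.99915
√(1 − cos²(π/76)) = sin(π/76) ≈ 0.041325.
ω* = 2/(1 + 0.041325) = 2/1.041325 = 1.92063.
Hence ρ(B_{ω*}) = 1.92063 − 1 = 0.92063.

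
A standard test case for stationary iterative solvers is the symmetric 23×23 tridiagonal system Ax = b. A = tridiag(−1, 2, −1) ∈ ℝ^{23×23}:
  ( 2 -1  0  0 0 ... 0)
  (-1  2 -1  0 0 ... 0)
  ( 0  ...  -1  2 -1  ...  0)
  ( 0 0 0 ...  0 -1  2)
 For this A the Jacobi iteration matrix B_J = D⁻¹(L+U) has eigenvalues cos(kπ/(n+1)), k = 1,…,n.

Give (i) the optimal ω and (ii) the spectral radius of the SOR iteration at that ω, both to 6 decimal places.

[ρ_J] n=23: ρ(B_J) = cos(π/(n+1)) = cos(π/24) = 0.991445.
1 − cos²(π/24) = sin²(π/24) ⇒ √(1−ρ_J²) = sin(π/24) = 0.1305262.
[ω*] 2 ÷ (1 + 0.1305262) = 2 ÷ 1.1305262 = 1.769088.
ρ(B_{ω*}) = ω*−1 = 0.769088

ω* = 1.769088, ρ_SOR = 0.769088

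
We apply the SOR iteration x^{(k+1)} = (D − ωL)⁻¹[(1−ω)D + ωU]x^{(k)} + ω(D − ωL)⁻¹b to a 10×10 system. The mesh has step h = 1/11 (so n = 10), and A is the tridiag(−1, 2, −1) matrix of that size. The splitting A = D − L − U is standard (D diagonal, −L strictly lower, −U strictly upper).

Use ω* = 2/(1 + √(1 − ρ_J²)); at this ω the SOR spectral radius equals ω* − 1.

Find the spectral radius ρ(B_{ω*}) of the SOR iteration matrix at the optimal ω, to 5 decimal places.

ρ_J = max_k |cos(kπ/11)| = cos(π/11) = 0.95949
root = sin(π/11) = 0.281733  (since 1−cos² = sin²).
Young: ω* = 2/(1+√(1−ρ_J²)) = 2/(1+0.281733) = 2/1.281733 = 1.56039.
[ρ_SOR] ω* − 1 = 0.56039.

ρ_SOR = 0.56039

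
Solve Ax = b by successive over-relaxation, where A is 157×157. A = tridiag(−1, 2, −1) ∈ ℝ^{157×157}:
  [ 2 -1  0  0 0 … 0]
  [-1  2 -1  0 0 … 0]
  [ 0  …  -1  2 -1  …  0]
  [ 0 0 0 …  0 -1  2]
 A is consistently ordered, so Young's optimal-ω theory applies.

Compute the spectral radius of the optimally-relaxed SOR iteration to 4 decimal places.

ρ_J = max_k |cos(kπ/158)| = cos(π/158) = 0.9998
root = sin(π/158) = 0.01988  (since 1−cos² = sin²).
ω* = 2/(1 + 0.01988) = 2/1.01988 = 1.9610.
ρ_SOR = ω* − 1 ≈ 0.9610.

ρ_SOR = 0.9610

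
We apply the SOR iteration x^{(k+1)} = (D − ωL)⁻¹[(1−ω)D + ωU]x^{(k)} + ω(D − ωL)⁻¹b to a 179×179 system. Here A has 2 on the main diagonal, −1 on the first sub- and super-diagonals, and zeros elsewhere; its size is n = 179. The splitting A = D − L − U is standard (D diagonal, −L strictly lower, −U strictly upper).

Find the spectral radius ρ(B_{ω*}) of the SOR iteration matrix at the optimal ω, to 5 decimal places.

ρ_SOR = 0.96569

n=179: λ(B_J) = 1 − λ(A)/2 = cos(kπ/180); k=1 gives ρ_J = 0.99985.
root = sin(π/180) = 0.017452  (since 1−cos² = sin²).
So ω* = 2/1.017452 = 1.96569 (Young).
and ρ(B_{ω*}) = 1.96569 − 1 = 0.96569.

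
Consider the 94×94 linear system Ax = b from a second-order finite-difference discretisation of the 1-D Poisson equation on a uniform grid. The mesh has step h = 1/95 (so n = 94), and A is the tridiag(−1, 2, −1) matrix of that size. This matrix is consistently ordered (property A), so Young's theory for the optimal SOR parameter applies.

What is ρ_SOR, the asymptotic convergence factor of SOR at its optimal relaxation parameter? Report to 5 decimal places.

½·tridiag(1,0,1) at n=94: λ_k = cos(kπ/95); max |λ| at k=1 ⇒ ρ_J = cos(π/95) ≈ 0.99945.
1 − cos²(π/95) = sin²(π/95) ⇒ √(1−ρ_J²) = sin(π/95) = 0.033063.
[ω*] 2 ÷ (1 + 0.033063) = 2 ÷ 1.033063 = 1.93599.
ρ_SOR = ω* − 1 = 1.93599 − 1 = 0.93599.

ρ_SOR = 0.93599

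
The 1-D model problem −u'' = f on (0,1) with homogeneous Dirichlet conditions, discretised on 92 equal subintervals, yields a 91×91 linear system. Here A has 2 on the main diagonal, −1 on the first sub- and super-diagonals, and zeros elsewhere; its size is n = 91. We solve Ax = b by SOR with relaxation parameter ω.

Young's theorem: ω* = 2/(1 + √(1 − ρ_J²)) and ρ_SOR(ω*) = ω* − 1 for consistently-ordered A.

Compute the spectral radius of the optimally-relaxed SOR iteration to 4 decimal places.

ρ_SOR = 0.9340

½·tridiag(1,0,1) at n=91: λ_k = cos(kπ/92); max |λ| at k=1 ⇒ ρ_J = cos(π/92) ≈ 0.9994.
√(1−ρ_J²) simplifies to sin(π/92) = 0.03414.
ω* = 2/(1 + 0.03414) = 2/1.03414 = 1.9340.
ρ(B_{ω*}) = ω*−1 = 0.9340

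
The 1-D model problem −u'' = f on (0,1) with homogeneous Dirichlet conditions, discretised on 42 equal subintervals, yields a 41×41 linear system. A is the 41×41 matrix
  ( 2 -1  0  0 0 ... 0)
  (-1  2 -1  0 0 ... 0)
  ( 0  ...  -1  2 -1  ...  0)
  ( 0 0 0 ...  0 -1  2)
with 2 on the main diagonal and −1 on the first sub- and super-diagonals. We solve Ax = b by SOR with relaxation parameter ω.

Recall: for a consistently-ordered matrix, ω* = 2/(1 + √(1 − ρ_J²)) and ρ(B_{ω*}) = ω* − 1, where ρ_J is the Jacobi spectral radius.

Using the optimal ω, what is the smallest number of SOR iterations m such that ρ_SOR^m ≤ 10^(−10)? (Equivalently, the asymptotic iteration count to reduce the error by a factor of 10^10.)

[ρ_J] n=41: ρ(B_J) = cos(π/(n+1)) = cos(π/42) = 0.9972038.
√(1−ρ_J²) simplifies to sin(π/42) = 0.0747301.
ω* = 2/(1 + 0.0747301) = 2/1.0747301 = 1.8609323.
ρ_SOR = ω* − 1 = 1.8609323 − 1 = 0.8609323.
m ≥ 10·ln10 / (−ln 0.8609323) = 153.774; smallest integer m = 154.

m = 154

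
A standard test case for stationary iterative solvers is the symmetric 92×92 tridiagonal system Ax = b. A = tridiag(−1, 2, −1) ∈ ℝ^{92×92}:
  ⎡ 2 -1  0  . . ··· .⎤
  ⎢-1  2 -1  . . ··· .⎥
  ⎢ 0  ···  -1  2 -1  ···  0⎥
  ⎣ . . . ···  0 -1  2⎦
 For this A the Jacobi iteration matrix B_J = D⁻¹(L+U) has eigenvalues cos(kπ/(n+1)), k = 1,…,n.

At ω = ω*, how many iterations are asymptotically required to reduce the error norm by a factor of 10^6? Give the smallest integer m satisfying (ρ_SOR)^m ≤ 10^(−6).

m = 205

B_J for the 92×92 system has eigenvalues cos(kπ/93); ρ_J = cos(π/93) = 0.9994295.
√(1−ρ_J²) simplifies to sin(π/93) = 0.0337741.
Then 2/(1+√(1−ρ_J²)) = 2/(1+0.0337741); ω* = 2/1.0337741 = 1.9346586.
[ρ_SOR] ω* − 1 = 0.9346586.
m ≥ 6·ln10 / (−ln 0.9346586) = 204.450; smallest integer m = 205.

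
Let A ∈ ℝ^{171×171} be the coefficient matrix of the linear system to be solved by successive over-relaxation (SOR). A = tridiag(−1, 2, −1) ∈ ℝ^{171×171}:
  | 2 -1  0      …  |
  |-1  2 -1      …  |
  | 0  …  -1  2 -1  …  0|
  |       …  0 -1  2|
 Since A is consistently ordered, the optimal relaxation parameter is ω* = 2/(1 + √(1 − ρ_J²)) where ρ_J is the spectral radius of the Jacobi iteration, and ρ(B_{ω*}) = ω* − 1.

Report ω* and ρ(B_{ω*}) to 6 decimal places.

ω* = 1.964127, ρ_SOR = 0.964127

½·tridiag(1,0,1) at n=171: λ_k = cos(kπ/172); max |λ| at k=1 ⇒ ρ_J = cos(π/172) ≈ 0.999833.
√(1 − cos²(π/172)) = sin(π/172) ≈ 0.0182641.
Young: ω* = 2/(1+√(1−ρ_J²)) = 2/(1+0.0182641) = 2/1.0182641 = 1.964127.
ρ(B_{ω*}) = ω*−1 = 0.964127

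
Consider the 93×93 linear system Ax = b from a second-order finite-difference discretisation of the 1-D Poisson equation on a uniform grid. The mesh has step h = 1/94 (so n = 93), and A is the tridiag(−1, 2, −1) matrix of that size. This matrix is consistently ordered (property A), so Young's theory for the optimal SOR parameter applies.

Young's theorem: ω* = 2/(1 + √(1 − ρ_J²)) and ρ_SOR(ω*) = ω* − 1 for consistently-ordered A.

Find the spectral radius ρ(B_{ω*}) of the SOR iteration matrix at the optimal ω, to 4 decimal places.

ρ_SOR = 0.9353

n=93: λ(B_J) = 1 − λ(A)/2 = cos(kπ/94); k=1 gives ρ_J = 0.9994.
1 − cos²(π/94) = sin²(π/94) ⇒ √(1−ρ_J²) = sin(π/94) = 0.03341.
ω* = 2/(1+0.03341) = 1.9353
[ρ_SOR] ω* − 1 = 0.9353.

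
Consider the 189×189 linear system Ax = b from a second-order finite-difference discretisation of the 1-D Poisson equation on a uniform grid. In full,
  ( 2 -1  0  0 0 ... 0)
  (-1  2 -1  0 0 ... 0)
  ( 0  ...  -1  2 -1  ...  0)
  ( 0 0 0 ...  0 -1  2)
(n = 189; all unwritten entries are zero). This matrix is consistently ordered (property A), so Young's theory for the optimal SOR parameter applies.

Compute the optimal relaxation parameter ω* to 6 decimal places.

ω* = 1.967470

½·tridiag(1,0,1) at n=189: λ_k = cos(kπ/190); max |λ| at k=1 ⇒ ρ_J = cos(π/190) ≈ 0.999863.
√(1 − cos²(π/190)) = sin(π/190) ≈ 0.0165339.
ω* = 2/(1 + 0.0165339) = 2/1.0165339 = 1.967470.
At ω = 1.967470 every |λ(B_ω)| = ω−1, so ρ_SOR = 0.967470.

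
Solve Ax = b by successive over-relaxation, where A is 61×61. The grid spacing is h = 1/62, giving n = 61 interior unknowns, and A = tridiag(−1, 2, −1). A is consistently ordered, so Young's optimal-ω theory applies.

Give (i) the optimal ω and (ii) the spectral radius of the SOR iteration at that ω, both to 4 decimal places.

ρ_J = max_k |cos(kπ/62)| = cos(π/62) = 0.9987
√(1 − cos²(π/62)) = sin(π/62) ≈ 0.05065.
Young: ω* = 2/(1+√(1−ρ_J²)) = 2/(1+0.05065) = 2/1.05065 = 1.9036.
ρ_SOR = ω* − 1 ≈ 0.9036.

ω* = 1.9036, ρ_SOR = 0.9036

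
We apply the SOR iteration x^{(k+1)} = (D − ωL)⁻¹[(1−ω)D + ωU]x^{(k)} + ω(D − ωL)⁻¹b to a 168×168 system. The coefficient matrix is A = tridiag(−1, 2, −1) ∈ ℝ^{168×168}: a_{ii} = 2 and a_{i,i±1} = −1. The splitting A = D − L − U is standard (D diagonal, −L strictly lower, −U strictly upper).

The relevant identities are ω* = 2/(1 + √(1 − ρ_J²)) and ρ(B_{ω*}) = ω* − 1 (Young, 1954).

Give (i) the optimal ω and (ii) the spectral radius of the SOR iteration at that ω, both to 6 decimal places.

ω* = 1.963502, ρ_SOR = 0.963502

[ρ_J] n=168: ρ(B_J) = cos(π/(n+1)) = cos(π/169) = 0.999827.
√(1−ρ_J²) = |sin(π/169)| = 0.0185882
So ω* = 2/1.0185882 = 1.963502 (Young).
Hence ρ(B_{ω*}) = 1.963502 − 1 = 0.963502.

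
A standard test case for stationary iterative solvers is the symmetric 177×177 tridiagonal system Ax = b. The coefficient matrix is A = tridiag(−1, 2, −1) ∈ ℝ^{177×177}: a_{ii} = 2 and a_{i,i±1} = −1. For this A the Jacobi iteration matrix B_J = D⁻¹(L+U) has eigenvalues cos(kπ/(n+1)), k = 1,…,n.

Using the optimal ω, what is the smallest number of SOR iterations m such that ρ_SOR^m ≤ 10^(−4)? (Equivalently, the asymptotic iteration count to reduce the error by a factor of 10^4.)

[ρ_J] n=177: ρ(B_J) = cos(π/(n+1)) = cos(π/178) = 0.9998443.
√(1−ρ_J²) simplifies to sin(π/178) = 0.0176485.
So ω* = 2/1.0176485 = 1.9653151 (Young).
Hence ρ(B_{ω*}) = 1.9653151 − 1 = 0.9653151.
ρ_SOR^m ≤ 10^(−4) ⇔ m ≥ 4·ln10/(−ln 0.9653151) = 9.21034/0.0353007 = 260.911; m = ⌈260.911⌉ = 261.

m = 261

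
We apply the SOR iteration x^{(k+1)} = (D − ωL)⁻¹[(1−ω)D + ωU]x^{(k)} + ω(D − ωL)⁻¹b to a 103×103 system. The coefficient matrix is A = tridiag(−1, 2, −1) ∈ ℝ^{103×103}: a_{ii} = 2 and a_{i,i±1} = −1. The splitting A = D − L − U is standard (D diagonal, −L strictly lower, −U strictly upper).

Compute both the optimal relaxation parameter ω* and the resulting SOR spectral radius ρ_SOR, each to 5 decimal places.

With n=103, ρ(Jacobi) = cos(π/104) = 0.99954.
√(1−ρ_J²) simplifies to sin(π/104) = 0.030203.
Then 2/(1+√(1−ρ_J²)) = 2/(1+0.030203); ω* = 2/1.030203 = 1.94136.
and ρ(B_{ω*}) = 1.94136 − 1 = 0.94136.

ω* = 1.94136, ρ_SOR = 0.94136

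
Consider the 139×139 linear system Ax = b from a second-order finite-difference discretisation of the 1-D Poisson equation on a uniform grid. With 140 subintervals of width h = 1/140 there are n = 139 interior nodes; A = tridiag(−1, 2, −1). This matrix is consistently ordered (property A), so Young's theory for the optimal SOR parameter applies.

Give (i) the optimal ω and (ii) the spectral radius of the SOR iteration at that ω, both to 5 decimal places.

ρ_J = max_k |cos(kπ/140)| = cos(π/140) = 0.99975
√(1 − cos²(π/140)) = sin(π/140) ≈ 0.022438.
Then 2/(1+√(1−ρ_J²)) = 2/(1+0.022438); ω* = 2/1.022438 = 1.95611.
ρ(B_{ω*}) = ω*−1 = 0.95611

ω* = 1.95611, ρ_SOR = 0.95611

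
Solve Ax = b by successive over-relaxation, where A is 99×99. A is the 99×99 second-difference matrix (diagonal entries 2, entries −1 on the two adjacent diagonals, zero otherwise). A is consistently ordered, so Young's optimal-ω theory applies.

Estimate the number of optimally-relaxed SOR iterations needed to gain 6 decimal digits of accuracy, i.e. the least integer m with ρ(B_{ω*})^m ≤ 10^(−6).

m = 220

spectrum of D⁻¹(L+U) = {cos(kπ/100) : 1≤k≤99}; ρ_J = cos(π/100) = 0.9995066.
1 − cos²(π/100) = sin²(π/100) ⇒ √(1−ρ_J²) = sin(π/100) = 0.0314108.
ω* = 2/(1+0.0314108) = 1.9390916
ρ(B_{ω*}) = ω*−1 = 0.9390916
(0.9390916)^m ≤ 10^{−6}  ⇒  m·ln(0.9390916) ≤ −6·ln10  ⇒  m ≥ 219.844  ⇒  m = 220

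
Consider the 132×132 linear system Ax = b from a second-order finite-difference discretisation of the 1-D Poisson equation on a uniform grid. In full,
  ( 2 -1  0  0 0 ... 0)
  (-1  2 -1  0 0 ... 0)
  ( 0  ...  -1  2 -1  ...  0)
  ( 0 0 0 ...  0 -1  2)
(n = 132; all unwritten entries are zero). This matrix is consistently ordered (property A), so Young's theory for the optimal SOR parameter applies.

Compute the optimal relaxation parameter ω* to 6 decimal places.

With n=132, ρ(Jacobi) = cos(π/133) = 0.999721.
√(1−ρ_J²) = |sin(π/133)| = 0.0236188
Young: ω* = 2/(1+√(1−ρ_J²)) = 2/(1+0.0236188) = 2/1.0236188 = 1.953852.
ρ_SOR = ω* − 1 = 1.953852 − 1 = 0.953852.

ω* = 1.953852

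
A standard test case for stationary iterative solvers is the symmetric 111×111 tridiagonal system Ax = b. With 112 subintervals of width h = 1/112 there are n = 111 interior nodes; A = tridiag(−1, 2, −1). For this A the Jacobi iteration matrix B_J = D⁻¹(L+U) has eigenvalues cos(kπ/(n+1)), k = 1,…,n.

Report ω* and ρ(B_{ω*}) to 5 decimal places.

ω* = 1.94544, ρ_SOR = 0.94544

½·tridiag(1,0,1) at n=111: λ_k = cos(kπ/112); max |λ| at k=1 ⇒ ρ_J = cos(π/112) ≈ 0.99961.
√(1−ρ_J²) = |sin(π/112)| = 0.028046
ω* = 2/(1+0.028046) = 1.94544
[ρ_SOR] ω* − 1 = 0.94544.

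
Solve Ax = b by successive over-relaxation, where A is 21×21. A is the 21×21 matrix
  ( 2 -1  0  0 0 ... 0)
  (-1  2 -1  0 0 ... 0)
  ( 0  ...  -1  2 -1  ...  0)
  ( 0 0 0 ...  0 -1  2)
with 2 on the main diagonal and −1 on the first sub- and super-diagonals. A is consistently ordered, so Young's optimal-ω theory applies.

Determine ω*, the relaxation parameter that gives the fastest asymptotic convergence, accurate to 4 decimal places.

With n=21, ρ(Jacobi) = cos(π/22) = 0.9898.
√(1−ρ_J²) = |sin(π/22)| = 0.14231
Then 2/(1+√(1−ρ_J²)) = 2/(1+0.14231); ω* = 2/1.14231 = 1.7508.
ρ_SOR = ω* − 1 ≈ 0.7508.

ω* = 1.7508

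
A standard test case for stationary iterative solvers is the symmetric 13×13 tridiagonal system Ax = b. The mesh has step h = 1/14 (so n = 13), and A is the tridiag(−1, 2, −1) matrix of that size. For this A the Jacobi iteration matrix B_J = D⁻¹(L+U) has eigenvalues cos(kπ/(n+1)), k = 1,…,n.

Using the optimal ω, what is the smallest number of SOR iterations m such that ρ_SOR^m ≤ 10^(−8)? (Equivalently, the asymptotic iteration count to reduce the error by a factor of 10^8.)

[ρ_J] n=13: ρ(B_J) = cos(π/(n+1)) = cos(π/14) = 0.9749279.
√(1−ρ_J²) = |sin(π/14)| = 0.2225209
So ω* = 2/1.2225209 = 1.6359639 (Young).
and ρ(B_{ω*}) = 1.6359639 − 1 = 0.6359639.
Need (0.6359639)^m ≤ 10^(−8): m ≥ 8·ln10/|ln 0.6359639| = 18.4207/0.452613 = 40.699 ⇒ m = 41.

m = 41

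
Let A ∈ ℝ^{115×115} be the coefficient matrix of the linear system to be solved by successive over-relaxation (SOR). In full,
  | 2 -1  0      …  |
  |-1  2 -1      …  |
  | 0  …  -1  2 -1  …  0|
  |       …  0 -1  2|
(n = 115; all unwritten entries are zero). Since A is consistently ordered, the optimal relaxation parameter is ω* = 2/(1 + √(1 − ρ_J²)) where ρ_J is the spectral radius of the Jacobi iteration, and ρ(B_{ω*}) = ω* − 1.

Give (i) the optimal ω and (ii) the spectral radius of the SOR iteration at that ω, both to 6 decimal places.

ω* = 1.947269, ρ_SOR = 0.947269

With n=115, ρ(Jacobi) = cos(π/116) = 0.999633.
√(1 − cos²(π/116)) = sin(π/116) ≈ 0.0270794.
[ω*] 2 ÷ (1 + 0.0270794) = 2 ÷ 1.0270794 = 1.947269.
ρ(B_{ω*}) = ω*−1 = 0.947269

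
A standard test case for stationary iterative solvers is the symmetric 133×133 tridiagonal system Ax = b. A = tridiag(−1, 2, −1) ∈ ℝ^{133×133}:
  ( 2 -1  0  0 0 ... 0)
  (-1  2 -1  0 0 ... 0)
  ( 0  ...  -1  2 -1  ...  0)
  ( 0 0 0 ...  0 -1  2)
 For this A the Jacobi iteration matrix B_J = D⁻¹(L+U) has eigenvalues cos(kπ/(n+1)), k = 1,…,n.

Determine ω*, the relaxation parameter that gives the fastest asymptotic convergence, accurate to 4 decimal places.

B_J for the 133×133 system has eigenvalues cos(kπ/134); ρ_J = cos(π/134) = 0.9997.
√(1−ρ_J²) simplifies to sin(π/134) = 0.02344.
Young: ω* = 2/(1+√(1−ρ_J²)) = 2/(1+0.02344) = 2/1.02344 = 1.9542.
ρ_SOR = ω* − 1 ≈ 0.9542.

ω* = 1.9542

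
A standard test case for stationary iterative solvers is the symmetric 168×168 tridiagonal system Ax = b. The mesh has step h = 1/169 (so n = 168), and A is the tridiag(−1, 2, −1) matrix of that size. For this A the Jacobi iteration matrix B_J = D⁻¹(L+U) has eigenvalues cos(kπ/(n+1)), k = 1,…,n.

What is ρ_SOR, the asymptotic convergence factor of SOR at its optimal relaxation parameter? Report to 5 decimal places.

spectrum of D⁻¹(L+U) = {cos(kπ/169) : 1≤k≤168}; ρ_J = cos(π/169) = 0.99983.
√(1−ρ_J²) simplifies to sin(π/169) = 0.018588.
Then 2/(1+√(1−ρ_J²)) = 2/(1+0.018588); ω* = 2/1.018588 = 1.96350.
[ρ_SOR] ω* − 1 = 0.96350.

ρ_SOR = 0.96350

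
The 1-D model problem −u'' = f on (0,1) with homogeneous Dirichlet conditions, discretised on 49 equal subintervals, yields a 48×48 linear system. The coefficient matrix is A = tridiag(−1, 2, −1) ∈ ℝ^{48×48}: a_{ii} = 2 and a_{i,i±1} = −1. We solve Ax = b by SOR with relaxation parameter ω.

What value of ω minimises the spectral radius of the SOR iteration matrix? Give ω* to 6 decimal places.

ω* = 1.879575

n=48: λ(B_J) = 1 − λ(A)/2 = cos(kπ/49); k=1 gives ρ_J = 0.997945.
√(1 − cos²(π/49)) = sin(π/49) ≈ 0.0640702.
Then 2/(1+√(1−ρ_J²)) = 2/(1+0.0640702); ω* = 2/1.0640702 = 1.879575.
ρ_SOR = ω* − 1 = 1.879575 − 1 = 0.879575.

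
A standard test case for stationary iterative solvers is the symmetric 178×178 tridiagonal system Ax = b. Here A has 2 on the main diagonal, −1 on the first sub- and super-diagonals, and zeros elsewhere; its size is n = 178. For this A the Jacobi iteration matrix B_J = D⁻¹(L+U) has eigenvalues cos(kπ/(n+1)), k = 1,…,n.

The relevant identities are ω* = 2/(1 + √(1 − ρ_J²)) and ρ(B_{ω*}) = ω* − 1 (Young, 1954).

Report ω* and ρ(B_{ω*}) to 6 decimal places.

½·tridiag(1,0,1) at n=178: λ_k = cos(kπ/179); max |λ| at k=1 ⇒ ρ_J = cos(π/179) ≈ 0.999846.
√(1−ρ_J²) = |sin(π/179)| = 0.0175499
Then 2/(1+√(1−ρ_J²)) = 2/(1+0.0175499); ω* = 2/1.0175499 = 1.965506.
and ρ(B_{ω*}) = 1.965506 − 1 = 0.965506.

ω* = 1.965506, ρ_SOR = 0.965506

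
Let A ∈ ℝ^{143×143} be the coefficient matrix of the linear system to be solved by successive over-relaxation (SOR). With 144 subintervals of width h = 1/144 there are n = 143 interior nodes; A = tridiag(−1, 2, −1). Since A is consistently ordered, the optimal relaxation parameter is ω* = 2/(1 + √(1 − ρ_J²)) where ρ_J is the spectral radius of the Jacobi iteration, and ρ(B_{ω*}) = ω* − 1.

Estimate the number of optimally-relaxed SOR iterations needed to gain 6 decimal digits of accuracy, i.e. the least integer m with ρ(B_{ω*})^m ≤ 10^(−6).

m = 317

ρ_J = max_k |cos(kπ/144)| = cos(π/144) = 0.9997620
√(1−ρ_J²) simplifies to sin(π/144) = 0.0218149.
ω* = 2/(1+0.0218149) = 1.9573017
ρ_SOR = ω* − 1 = 1.9573017 − 1 = 0.9573017.
m ≥ 6·ln10 / (−ln 0.9573017) = 316.603; smallest integer m = 317.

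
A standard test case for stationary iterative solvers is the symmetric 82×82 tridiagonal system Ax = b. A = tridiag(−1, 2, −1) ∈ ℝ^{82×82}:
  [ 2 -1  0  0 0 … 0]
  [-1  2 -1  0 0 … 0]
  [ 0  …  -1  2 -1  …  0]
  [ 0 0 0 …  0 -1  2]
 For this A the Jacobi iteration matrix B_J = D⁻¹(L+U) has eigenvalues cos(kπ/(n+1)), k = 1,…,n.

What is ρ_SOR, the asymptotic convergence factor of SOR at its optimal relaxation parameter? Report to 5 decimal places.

½·tridiag(1,0,1) at n=82: λ_k = cos(kπ/83); max |λ| at k=1 ⇒ ρ_J = cos(π/83) ≈ 0.99928.
√(1−ρ_J²) = |sin(π/83)| = 0.037841
[ω*] 2 ÷ (1 + 0.037841) = 2 ÷ 1.037841 = 1.92708.
ρ(B_{ω*}) = ω*−1 = 0.92708

ρ_SOR = 0.92708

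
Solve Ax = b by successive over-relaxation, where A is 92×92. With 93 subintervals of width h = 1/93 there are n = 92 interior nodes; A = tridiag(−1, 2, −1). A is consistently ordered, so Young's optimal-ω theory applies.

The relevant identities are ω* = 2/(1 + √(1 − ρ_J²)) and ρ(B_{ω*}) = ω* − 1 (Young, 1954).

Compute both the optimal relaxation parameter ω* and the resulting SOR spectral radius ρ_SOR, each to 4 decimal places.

[ρ_J] n=92: ρ(B_J) = cos(π/(n+1)) = cos(π/93) = 0.9994.
√(1 − cos²(π/93)) = sin(π/93) ≈ 0.03377.
[ω*] 2 ÷ (1 + 0.03377) = 2 ÷ 1.03377 = 1.9347.
ρ(B_{ω*}) = ω*−1 = 0.9347

ω* = 1.9347, ρ_SOR = 0.9347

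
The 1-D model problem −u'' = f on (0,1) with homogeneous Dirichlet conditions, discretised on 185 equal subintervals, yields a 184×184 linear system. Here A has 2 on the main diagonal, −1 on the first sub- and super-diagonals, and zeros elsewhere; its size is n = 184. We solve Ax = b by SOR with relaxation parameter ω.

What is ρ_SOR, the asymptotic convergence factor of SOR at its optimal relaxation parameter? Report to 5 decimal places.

ρ_SOR = 0.96661

ρ_J = max_k |cos(kπ/185)| = cos(π/185) = 0.99986
1 − cos²(π/185) = sin²(π/185) ⇒ √(1−ρ_J²) = sin(π/185) = 0.016981.
Young: ω* = 2/(1+√(1−ρ_J²)) = 2/(1+0.016981) = 2/1.016981 = 1.96661.
At ω = 1.96661 every |λ(B_ω)| = ω−1, so ρ_SOR = 0.96661.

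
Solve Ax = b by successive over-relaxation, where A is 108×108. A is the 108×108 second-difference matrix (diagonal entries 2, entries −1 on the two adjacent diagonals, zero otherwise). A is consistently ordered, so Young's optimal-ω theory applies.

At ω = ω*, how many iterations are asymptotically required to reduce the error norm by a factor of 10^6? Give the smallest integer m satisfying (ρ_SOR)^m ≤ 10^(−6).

½·tridiag(1,0,1) at n=108: λ_k = cos(kπ/109); max |λ| at k=1 ⇒ ρ_J = cos(π/109) ≈ 0.9995847.
1 − cos²(π/109) = sin²(π/109) ⇒ √(1−ρ_J²) = sin(π/109) = 0.0288180.
[ω*] 2 ÷ (1 + 0.0288180) = 2 ÷ 1.0288180 = 1.9439784.
ρ_SOR = ω* − 1 = 1.9439784 − 1 = 0.9439784.
ρ_SOR^m ≤ 10^(−6) ⇔ m ≥ 6·ln10/(−ln 0.9439784) = 13.8155/0.057652 = 239.636; m = ⌈239.636⌉ = 240.

m = 240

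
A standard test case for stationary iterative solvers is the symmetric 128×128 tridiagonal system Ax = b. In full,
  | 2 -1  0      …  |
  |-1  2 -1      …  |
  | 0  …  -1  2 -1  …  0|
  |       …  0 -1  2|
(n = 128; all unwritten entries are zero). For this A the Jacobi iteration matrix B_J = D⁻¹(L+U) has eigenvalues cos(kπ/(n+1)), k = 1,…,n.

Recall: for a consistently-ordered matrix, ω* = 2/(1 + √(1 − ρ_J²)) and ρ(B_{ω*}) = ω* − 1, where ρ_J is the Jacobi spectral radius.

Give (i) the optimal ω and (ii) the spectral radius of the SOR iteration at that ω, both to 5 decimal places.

With n=128, ρ(Jacobi) = cos(π/129) = 0.99970.
√(1 − cos²(π/129)) = sin(π/129) ≈ 0.024351.
Young: ω* = 2/(1+√(1−ρ_J²)) = 2/(1+0.024351) = 2/1.024351 = 1.95246.
and ρ(B_{ω*}) = 1.95246 − 1 = 0.95246.

ω* = 1.95246, ρ_SOR = 0.95246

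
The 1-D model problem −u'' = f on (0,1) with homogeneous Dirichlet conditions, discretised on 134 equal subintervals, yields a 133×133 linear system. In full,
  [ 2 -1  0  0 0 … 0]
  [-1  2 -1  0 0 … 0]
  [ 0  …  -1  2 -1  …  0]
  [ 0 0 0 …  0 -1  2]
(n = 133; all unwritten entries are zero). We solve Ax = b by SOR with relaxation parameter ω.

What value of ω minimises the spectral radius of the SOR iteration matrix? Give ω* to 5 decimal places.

½·tridiag(1,0,1) at n=133: λ_k = cos(kπ/134); max |λ| at k=1 ⇒ ρ_J = cos(π/134) ≈ 0.99973.
√(1−ρ_J²) simplifies to sin(π/134) = 0.023443.
So ω* = 2/1.023443 = 1.95419 (Young).
At ω = 1.95419 every |λ(B_ω)| = ω−1, so ρ_SOR = 0.95419.

ω* = 1.95419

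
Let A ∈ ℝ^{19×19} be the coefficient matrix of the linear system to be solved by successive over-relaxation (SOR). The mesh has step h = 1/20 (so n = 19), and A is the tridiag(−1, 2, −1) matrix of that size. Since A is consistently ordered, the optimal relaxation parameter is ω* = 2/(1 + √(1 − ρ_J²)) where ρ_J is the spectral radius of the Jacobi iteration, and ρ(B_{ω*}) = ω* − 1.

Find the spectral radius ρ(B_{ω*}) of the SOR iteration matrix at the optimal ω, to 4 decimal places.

spectrum of D⁻¹(L+U) = {cos(kπ/20) : 1≤k≤19}; ρ_J = cos(π/20) = 0.9877.
√(1−ρ_J²) simplifies to sin(π/20) = 0.15643.
ω* = 2/(1+0.15643) = 1.7295
[ρ_SOR] ω* − 1 = 0.7295.

ρ_SOR = 0.7295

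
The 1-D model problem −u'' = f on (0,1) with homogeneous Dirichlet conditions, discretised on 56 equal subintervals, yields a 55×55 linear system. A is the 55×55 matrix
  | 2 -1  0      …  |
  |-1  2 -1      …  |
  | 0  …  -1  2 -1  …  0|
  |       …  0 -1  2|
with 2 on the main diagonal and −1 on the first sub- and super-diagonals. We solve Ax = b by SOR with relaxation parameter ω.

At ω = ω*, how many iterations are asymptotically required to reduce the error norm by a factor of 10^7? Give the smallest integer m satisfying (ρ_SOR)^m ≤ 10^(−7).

B_J for the 55×55 system has eigenvalues cos(kπ/56); ρ_J = cos(π/56) = 0.9984268.
1 − cos²(π/56) = sin²(π/56) ⇒ √(1−ρ_J²) = sin(π/56) = 0.0560704.
ω* = 2/(1 + 0.0560704) = 2/1.0560704 = 1.8938131.
At ω = 1.8938131 every |λ(B_ω)| = ω−1, so ρ_SOR = 0.8938131.
For 7 digits: m = 7·ln10 / (−ln 0.8938131) = 16.1181/0.112259 = 143.580; round up → m = 144.

m = 144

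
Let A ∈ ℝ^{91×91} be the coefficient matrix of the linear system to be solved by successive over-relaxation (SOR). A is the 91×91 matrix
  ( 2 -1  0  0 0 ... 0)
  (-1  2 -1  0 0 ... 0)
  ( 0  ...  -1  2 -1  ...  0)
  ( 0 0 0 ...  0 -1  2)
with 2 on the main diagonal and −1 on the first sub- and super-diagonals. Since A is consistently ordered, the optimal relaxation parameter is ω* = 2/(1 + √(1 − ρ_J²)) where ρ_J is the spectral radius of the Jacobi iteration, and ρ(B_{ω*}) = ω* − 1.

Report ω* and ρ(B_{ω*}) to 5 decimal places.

ω* = 1.93397, ρ_SOR = 0.93397

½·tridiag(1,0,1) at n=91: λ_k = cos(kπ/92); max |λ| at k=1 ⇒ ρ_J = cos(π/92) ≈ 0.99942.
√(1 − cos²(π/92)) = sin(π/92) ≈ 0.034141.
[ω*] 2 ÷ (1 + 0.034141) = 2 ÷ 1.034141 = 1.93397.
and ρ(B_{ω*}) = 1.93397 − 1 = 0.93397.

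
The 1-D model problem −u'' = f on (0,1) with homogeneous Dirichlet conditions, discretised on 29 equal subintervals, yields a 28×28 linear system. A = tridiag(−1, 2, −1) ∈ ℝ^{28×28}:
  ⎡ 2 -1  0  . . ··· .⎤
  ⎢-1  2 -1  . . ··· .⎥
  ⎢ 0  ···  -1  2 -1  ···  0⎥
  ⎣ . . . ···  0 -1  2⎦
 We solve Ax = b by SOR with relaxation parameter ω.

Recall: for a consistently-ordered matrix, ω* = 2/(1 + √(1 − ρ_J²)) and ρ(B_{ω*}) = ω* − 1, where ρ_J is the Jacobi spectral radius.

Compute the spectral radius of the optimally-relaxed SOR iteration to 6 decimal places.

ρ_SOR = 0.804860

ρ_J = max_k |cos(kπ/29)| = cos(π/29) = 0.994138
√(1−ρ_J²) simplifies to sin(π/29) = 0.1081190.
Then 2/(1+√(1−ρ_J²)) = 2/(1+0.1081190); ω* = 2/1.1081190 = 1.804860.
ρ_SOR = ω* − 1 = 1.804860 − 1 = 0.804860.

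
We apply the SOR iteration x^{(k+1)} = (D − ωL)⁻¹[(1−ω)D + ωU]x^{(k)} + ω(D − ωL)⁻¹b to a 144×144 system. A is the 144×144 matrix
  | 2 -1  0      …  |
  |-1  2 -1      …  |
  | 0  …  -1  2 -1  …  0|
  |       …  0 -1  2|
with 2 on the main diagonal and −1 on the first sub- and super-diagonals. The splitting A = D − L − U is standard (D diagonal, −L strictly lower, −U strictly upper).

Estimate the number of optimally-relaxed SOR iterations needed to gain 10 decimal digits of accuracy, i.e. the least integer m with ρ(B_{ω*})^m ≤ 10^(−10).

m = 532

spectrum of D⁻¹(L+U) = {cos(kπ/145) : 1≤k≤144}; ρ_J = cos(π/145) = 0.9997653.
√(1 − cos²(π/145)) = sin(π/145) ≈ 0.0216645.
ω* = 2/(1+0.0216645) = 1.9575898
and ρ(B_{ω*}) = 1.9575898 − 1 = 0.9575898.
Need (0.9575898)^m ≤ 10^(−10): m ≥ 10·ln10/|ln 0.9575898| = 23.0259/0.0433358 = 531.337 ⇒ m = 532.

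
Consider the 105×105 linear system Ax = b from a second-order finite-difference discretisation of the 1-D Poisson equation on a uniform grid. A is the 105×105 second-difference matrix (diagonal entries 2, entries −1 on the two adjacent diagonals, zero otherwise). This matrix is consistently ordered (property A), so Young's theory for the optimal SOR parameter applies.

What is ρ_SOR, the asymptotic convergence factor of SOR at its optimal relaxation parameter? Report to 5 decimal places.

With n=105, ρ(Jacobi) = cos(π/106) = 0.99956.
√(1−ρ_J²) = |sin(π/106)| = 0.029633
ω* = 2/(1+0.029633) = 1.94244
[ρ_SOR] ω* − 1 = 0.94244.

ρ_SOR = 0.94244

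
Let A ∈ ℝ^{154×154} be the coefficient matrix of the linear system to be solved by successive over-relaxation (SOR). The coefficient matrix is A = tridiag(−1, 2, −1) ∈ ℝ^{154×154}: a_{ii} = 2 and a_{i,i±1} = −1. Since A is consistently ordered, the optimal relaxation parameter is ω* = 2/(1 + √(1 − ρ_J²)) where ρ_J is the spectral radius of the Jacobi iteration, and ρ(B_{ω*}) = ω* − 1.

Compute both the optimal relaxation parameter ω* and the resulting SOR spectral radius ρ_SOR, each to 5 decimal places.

ω* = 1.96027, ρ_SOR = 0.96027

ρ_J = max_k |cos(kπ/155)| = cos(π/155) = 0.99979
root = sin(π/155) = 0.020267  (since 1−cos² = sin²).
ω* = 2/(1+0.020267) = 1.96027
and ρ(B_{ω*}) = 1.96027 − 1 = 0.96027.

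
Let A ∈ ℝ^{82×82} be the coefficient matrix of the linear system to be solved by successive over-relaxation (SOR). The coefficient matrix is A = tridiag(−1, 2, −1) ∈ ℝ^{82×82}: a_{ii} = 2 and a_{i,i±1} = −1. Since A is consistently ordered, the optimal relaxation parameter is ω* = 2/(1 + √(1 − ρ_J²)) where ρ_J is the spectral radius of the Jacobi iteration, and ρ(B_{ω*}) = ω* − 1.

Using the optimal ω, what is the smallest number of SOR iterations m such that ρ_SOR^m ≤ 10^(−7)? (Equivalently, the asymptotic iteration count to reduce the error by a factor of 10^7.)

m = 213

spectrum of D⁻¹(L+U) = {cos(kπ/83) : 1≤k≤82}; ρ_J = cos(π/83) = 0.9992838.
√(1−ρ_J²) simplifies to sin(π/83) = 0.0378415.
ω* = 2/(1+0.0378415) = 1.9270765
[ρ_SOR] ω* − 1 = 0.9270765.
ρ_SOR^m ≤ 10^(−7) ⇔ m ≥ 7·ln10/(−ln 0.9270765) = 16.1181/0.0757192 = 212.867; m = ⌈212.867⌉ = 213.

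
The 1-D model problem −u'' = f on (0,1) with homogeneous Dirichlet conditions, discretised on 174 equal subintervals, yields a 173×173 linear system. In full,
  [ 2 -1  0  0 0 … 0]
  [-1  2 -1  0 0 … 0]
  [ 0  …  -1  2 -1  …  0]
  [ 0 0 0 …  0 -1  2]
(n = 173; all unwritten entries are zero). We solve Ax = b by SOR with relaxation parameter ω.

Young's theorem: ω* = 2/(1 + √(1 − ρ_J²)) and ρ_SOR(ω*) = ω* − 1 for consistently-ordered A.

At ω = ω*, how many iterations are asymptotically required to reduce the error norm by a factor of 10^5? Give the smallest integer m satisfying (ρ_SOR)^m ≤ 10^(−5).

[ρ_J] n=173: ρ(B_J) = cos(π/(n+1)) = cos(π/174) = 0.9998370.
root = sin(π/174) = 0.0180541  (since 1−cos² = sin²).
So ω* = 2/1.0180541 = 1.9645321 (Young).
and ρ(B_{ω*}) = 1.9645321 − 1 = 0.9645321.
m ≥ 5·ln10 / (−ln 0.9645321) = 318.809; smallest integer m = 319.

m = 319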